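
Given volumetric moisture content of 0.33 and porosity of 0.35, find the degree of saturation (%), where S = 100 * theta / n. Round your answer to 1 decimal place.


Step 1: S = 100 * theta_v / n
Step 2: S = 100 * 0.33 / 0.35
Step 3: S = 94.3%

94.3


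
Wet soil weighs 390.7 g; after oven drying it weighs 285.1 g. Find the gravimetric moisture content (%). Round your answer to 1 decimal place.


Step 1: Water mass = wet - dry = 390.7 - 285.1 = 105.6 g
Step 2: w = 100 * water mass / dry mass
Step 3: w = 100 * 105.6 / 285.1 = 37.0%

37.0


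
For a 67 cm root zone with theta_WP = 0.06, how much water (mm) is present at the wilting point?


Step 1: Water (mm) = theta_WP * depth * 10
Step 2: Water = 0.06 * 67 * 10
Step 3: Water = 40.2 mm

40.2


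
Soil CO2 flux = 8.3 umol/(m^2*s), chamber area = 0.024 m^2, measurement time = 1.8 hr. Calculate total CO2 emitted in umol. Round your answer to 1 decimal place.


Step 1: Convert time to seconds: 1.8 hr * 3600 = 6480.0 s
Step 2: Total = flux * area * time_s
Step 3: Total = 8.3 * 0.024 * 6480.0
Step 4: Total = 1290.8 umol

1290.8


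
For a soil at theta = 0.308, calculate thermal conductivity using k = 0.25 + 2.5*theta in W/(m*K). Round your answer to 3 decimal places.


Step 1: k = 0.25 + 2.5 * theta
Step 2: k = 0.25 + 2.5 * 0.308
Step 3: k = 0.25 + 0.77
Step 4: k = 1.02 W/(m*K)

1.02


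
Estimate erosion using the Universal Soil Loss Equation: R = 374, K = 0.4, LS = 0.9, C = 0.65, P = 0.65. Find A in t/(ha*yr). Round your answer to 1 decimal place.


Step 1: A = R * K * LS * C * P
Step 2: R * K = 374 * 0.4 = 149.6
Step 3: (R*K) * LS = 149.6 * 0.9 = 134.64
Step 4: * C * P = 134.64 * 0.65 * 0.65 = 56.9
Step 5: A = 56.9 t/(ha*yr)

56.9


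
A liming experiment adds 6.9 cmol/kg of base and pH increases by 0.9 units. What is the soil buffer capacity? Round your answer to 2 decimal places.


Step 1: BC = change in base / change in pH
Step 2: BC = 6.9 / 0.9
Step 3: BC = 7.67 cmol/(kg*pH unit)

7.67


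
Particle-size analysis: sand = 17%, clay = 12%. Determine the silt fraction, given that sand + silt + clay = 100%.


Step 1: sand + silt + clay = 100%
Step 2: silt = 100 - sand - clay
Step 3: silt = 100 - 17 - 12
Step 4: silt = 71%

71


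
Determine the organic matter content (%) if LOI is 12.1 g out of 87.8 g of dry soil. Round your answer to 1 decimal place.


Step 1: OM% = 100 * LOI / sample mass
Step 2: OM = 100 * 12.1 / 87.8
Step 3: OM = 13.8%

13.8


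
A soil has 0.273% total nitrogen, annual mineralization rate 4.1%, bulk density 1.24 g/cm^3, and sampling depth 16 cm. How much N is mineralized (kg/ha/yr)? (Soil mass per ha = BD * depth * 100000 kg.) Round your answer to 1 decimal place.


Step 1: Soil mass per ha = BD * depth * 100000 = 1.24 * 16 * 100000 = 1984000 kg
Step 2: Total N pool = soil mass * N%/100 = 1984000 * 0.273/100 = 5416.32 kg/ha
Step 3: N mineralized = N pool * rate%/100 = 5416.32 * 4.1/100 = 222.1 kg/ha/yr

222.1


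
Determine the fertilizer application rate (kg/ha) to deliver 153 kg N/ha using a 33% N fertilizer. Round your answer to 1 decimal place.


Step 1: Fertilizer rate = target N / (N content / 100)
Step 2: Rate = 153 / (33 / 100)
Step 3: Rate = 153 / 0.33
Step 4: Rate = 463.6 kg/ha

463.6


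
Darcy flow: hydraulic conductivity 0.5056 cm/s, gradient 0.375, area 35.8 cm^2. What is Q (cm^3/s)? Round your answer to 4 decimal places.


Step 1: Apply Darcy's law: Q = K * i * A
Step 2: Q = 0.5056 * 0.375 * 35.8
Step 3: Q = 6.7877 cm^3/s

6.7877


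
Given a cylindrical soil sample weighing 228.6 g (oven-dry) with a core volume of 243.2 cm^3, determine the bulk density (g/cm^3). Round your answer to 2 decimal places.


Step 1: Identify the formula: BD = dry mass / volume
Step 2: Substitute values: BD = 228.6 / 243.2
Step 3: BD = 0.94 g/cm^3

0.94


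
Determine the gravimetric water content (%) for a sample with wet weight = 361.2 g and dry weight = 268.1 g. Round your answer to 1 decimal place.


Step 1: Water mass = wet - dry = 361.2 - 268.1 = 93.1 g
Step 2: w = 100 * water mass / dry mass
Step 3: w = 100 * 93.1 / 268.1 = 34.7%

34.7


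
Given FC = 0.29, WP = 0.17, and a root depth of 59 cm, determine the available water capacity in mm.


Step 1: Available water = (FC - WP) * depth * 10
Step 2: AW = (0.29 - 0.17) * 59 * 10
Step 3: AW = 0.12 * 59 * 10
Step 4: AW = 70.8 mm

70.8


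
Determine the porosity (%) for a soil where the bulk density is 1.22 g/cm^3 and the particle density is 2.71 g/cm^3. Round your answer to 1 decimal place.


Step 1: Formula: n = 100 * (1 - BD / PD)
Step 2: n = 100 * (1 - 1.22 / 2.71)
Step 3: n = 100 * (1 - 0.45018)
Step 4: n = 55.0%

55.0


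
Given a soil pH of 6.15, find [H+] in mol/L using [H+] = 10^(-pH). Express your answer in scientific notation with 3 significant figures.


Step 1: [H+] = 10^(-pH)
Step 2: [H+] = 10^(-6.15)
Step 3: [H+] = 7.08e-07 mol/L

7.08e-07


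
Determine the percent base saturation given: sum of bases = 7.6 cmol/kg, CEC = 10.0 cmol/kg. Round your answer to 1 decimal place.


Step 1: BS = 100 * (sum of bases) / CEC
Step 2: BS = 100 * 7.6 / 10.0
Step 3: BS = 76.0%

76.0


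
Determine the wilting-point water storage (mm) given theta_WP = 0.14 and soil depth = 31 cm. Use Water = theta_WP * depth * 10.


Step 1: Water (mm) = theta_WP * depth * 10
Step 2: Water = 0.14 * 31 * 10
Step 3: Water = 43.4 mm

43.4


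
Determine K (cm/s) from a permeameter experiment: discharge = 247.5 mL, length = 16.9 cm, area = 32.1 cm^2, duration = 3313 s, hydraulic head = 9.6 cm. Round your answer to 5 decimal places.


Step 1: K = Q * L / (A * t * h)
Step 2: Numerator = 247.5 * 16.9 = 4182.75
Step 3: Denominator = 32.1 * 3313 * 9.6 = 1020934.08
Step 4: K = 4182.75 / 1020934.08 = 0.0041 cm/s

0.0041


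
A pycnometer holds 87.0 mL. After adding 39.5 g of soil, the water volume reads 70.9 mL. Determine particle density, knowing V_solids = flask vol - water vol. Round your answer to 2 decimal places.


Step 1: Volume of solids = flask volume - water volume with soil
Step 2: V_solids = 87.0 - 70.9 = 16.1 mL
Step 3: Particle density = mass / V_solids = 39.5 / 16.1 = 2.45 g/cm^3

2.45


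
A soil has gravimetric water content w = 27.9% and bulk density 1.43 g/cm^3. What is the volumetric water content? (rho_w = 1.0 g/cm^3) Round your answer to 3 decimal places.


Step 1: theta = (w / 100) * BD / rho_w
Step 2: theta = (27.9 / 100) * 1.43 / 1.0
Step 3: theta = 0.279 * 1.43
Step 4: theta = 0.399

0.399


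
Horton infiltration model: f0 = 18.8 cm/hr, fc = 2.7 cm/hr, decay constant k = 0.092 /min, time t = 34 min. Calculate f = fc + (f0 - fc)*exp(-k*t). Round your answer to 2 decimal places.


Step 1: f = fc + (f0 - fc) * exp(-k * t)
Step 2: exp(-0.092 * 34) = 0.043805
Step 3: f = 2.7 + (18.8 - 2.7) * 0.043805
Step 4: f = 2.7 + 16.1 * 0.043805
Step 5: f = 3.41 cm/hr

3.41


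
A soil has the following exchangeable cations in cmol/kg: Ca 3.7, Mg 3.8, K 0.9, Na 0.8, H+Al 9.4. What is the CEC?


Step 1: CEC = Ca + Mg + K + Na + (H+Al)
Step 2: CEC = 3.7 + 3.8 + 0.9 + 0.8 + 9.4
Step 3: CEC = 18.6 cmol/kg

18.6


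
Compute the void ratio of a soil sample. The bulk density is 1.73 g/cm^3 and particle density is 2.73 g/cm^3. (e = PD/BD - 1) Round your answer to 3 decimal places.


Step 1: e = PD / BD - 1
Step 2: e = 2.73 / 1.73 - 1
Step 3: e = 1.57803 - 1
Step 4: e = 0.578

0.578


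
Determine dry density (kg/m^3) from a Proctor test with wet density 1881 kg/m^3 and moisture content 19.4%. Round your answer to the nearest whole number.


Step 1: Dry density = wet density / (1 + w/100)
Step 2: Dry density = 1881 / (1 + 19.4/100)
Step 3: Dry density = 1881 / 1.194
Step 4: Dry density = 1575 kg/m^3

1575


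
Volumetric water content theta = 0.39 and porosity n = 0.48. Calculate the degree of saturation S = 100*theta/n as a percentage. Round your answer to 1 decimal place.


Step 1: S = 100 * theta_v / n
Step 2: S = 100 * 0.39 / 0.48
Step 3: S = 81.3%

81.3


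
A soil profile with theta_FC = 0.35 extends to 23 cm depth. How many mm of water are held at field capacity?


Step 1: Water (mm) = theta_FC * depth (cm) * 10
Step 2: Water = 0.35 * 23 * 10
Step 3: Water = 80.5 mm

80.5


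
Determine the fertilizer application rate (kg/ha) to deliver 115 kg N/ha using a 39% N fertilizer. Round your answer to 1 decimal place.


Step 1: Fertilizer rate = target N / (N content / 100)
Step 2: Rate = 115 / (39 / 100)
Step 3: Rate = 115 / 0.39
Step 4: Rate = 294.9 kg/ha

294.9


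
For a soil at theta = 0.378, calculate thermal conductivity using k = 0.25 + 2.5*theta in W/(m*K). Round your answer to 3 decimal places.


Step 1: k = 0.25 + 2.5 * theta
Step 2: k = 0.25 + 2.5 * 0.378
Step 3: k = 0.25 + 0.945
Step 4: k = 1.195 W/(m*K)

1.195


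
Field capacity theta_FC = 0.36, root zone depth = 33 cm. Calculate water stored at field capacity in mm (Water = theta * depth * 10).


Step 1: Water (mm) = theta_FC * depth (cm) * 10
Step 2: Water = 0.36 * 33 * 10
Step 3: Water = 118.8 mm

118.8


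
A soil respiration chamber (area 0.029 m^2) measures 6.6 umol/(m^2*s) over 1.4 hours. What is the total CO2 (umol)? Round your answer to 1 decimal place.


Step 1: Convert time to seconds: 1.4 hr * 3600 = 5040.0 s
Step 2: Total = flux * area * time_s
Step 3: Total = 6.6 * 0.029 * 5040.0
Step 4: Total = 964.7 umol

964.7


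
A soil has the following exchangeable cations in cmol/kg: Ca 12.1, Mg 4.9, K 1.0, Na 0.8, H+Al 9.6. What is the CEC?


Step 1: CEC = Ca + Mg + K + Na + (H+Al)
Step 2: CEC = 12.1 + 4.9 + 1.0 + 0.8 + 9.6
Step 3: CEC = 28.4 cmol/kg

28.4


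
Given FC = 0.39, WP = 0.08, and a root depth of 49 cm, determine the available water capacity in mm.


Step 1: Available water = (FC - WP) * depth * 10
Step 2: AW = (0.39 - 0.08) * 49 * 10
Step 3: AW = 0.31 * 49 * 10
Step 4: AW = 151.9 mm

151.9


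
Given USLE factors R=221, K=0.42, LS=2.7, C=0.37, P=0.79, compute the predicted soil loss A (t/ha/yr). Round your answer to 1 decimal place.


Step 1: A = R * K * LS * C * P
Step 2: R * K = 221 * 0.42 = 92.82
Step 3: (R*K) * LS = 92.82 * 2.7 = 250.614
Step 4: * C * P = 250.614 * 0.37 * 0.79 = 73.3
Step 5: A = 73.3 t/(ha*yr)

73.3


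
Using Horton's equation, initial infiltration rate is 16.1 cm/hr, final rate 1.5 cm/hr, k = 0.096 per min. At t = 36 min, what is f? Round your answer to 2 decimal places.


Step 1: f = fc + (f0 - fc) * exp(-k * t)
Step 2: exp(-0.096 * 36) = 0.031556
Step 3: f = 1.5 + (16.1 - 1.5) * 0.031556
Step 4: f = 1.5 + 14.6 * 0.031556
Step 5: f = 1.96 cm/hr

1.96


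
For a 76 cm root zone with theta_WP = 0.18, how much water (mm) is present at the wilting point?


Step 1: Water (mm) = theta_WP * depth * 10
Step 2: Water = 0.18 * 76 * 10
Step 3: Water = 136.8 mm

136.8


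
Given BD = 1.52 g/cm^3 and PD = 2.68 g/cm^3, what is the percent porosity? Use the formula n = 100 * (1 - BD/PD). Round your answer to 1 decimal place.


Step 1: Formula: n = 100 * (1 - BD / PD)
Step 2: n = 100 * (1 - 1.52 / 2.68)
Step 3: n = 100 * (1 - 0.56716)
Step 4: n = 43.3%

43.3


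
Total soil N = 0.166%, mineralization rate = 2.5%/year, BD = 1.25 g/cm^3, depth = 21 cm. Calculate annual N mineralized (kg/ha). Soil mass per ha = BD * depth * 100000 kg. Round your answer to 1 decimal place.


Step 1: Soil mass per ha = BD * depth * 100000 = 1.25 * 21 * 100000 = 2625000 kg
Step 2: Total N pool = soil mass * N%/100 = 2625000 * 0.166/100 = 4357.5 kg/ha
Step 3: N mineralized = N pool * rate%/100 = 4357.5 * 2.5/100 = 108.9 kg/ha/yr

108.9


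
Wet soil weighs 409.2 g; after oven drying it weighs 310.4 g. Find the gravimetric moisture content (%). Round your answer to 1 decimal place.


Step 1: Water mass = wet - dry = 409.2 - 310.4 = 98.8 g
Step 2: w = 100 * water mass / dry mass
Step 3: w = 100 * 98.8 / 310.4 = 31.8%

31.8


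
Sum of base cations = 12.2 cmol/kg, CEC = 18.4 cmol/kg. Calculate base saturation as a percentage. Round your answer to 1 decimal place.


Step 1: BS = 100 * (sum of bases) / CEC
Step 2: BS = 100 * 12.2 / 18.4
Step 3: BS = 66.3%

66.3


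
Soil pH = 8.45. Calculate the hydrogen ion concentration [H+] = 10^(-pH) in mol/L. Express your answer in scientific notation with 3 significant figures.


Step 1: [H+] = 10^(-pH)
Step 2: [H+] = 10^(-8.45)
Step 3: [H+] = 3.55e-09 mol/L

3.55e-09


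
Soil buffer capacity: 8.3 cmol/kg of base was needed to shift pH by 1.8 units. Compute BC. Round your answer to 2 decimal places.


Step 1: BC = change in base / change in pH
Step 2: BC = 8.3 / 1.8
Step 3: BC = 4.61 cmol/(kg*pH unit)

4.61


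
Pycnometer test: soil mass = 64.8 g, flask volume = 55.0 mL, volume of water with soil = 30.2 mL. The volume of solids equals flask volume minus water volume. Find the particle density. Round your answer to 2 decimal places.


Step 1: Volume of solids = flask volume - water volume with soil
Step 2: V_solids = 55.0 - 30.2 = 24.8 mL
Step 3: Particle density = mass / V_solids = 64.8 / 24.8 = 2.61 g/cm^3

2.61


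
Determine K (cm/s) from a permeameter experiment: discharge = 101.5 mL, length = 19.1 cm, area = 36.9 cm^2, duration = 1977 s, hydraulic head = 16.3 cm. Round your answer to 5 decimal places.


Step 1: K = Q * L / (A * t * h)
Step 2: Numerator = 101.5 * 19.1 = 1938.65
Step 3: Denominator = 36.9 * 1977 * 16.3 = 1189106.19
Step 4: K = 1938.65 / 1189106.19 = 0.00163 cm/s

0.00163


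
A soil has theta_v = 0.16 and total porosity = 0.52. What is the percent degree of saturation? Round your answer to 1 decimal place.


Step 1: S = 100 * theta_v / n
Step 2: S = 100 * 0.16 / 0.52
Step 3: S = 30.8%

30.8


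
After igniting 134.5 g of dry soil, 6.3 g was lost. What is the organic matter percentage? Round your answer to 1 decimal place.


Step 1: OM% = 100 * LOI / sample mass
Step 2: OM = 100 * 6.3 / 134.5
Step 3: OM = 4.7%

4.7


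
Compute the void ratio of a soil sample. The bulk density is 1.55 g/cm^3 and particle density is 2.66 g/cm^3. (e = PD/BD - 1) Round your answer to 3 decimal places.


Step 1: e = PD / BD - 1
Step 2: e = 2.66 / 1.55 - 1
Step 3: e = 1.71613 - 1
Step 4: e = 0.716

0.716


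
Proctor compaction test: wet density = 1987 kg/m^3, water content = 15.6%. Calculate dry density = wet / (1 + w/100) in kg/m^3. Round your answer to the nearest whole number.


Step 1: Dry density = wet density / (1 + w/100)
Step 2: Dry density = 1987 / (1 + 15.6/100)
Step 3: Dry density = 1987 / 1.156
Step 4: Dry density = 1719 kg/m^3

1719


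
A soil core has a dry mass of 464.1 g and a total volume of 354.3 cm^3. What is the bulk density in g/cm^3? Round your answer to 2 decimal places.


Step 1: Identify the formula: BD = dry mass / volume
Step 2: Substitute values: BD = 464.1 / 354.3
Step 3: BD = 1.31 g/cm^3

1.31


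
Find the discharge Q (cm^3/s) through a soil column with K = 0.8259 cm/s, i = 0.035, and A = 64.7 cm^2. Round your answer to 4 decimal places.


Step 1: Apply Darcy's law: Q = K * i * A
Step 2: Q = 0.8259 * 0.035 * 64.7
Step 3: Q = 1.8703 cm^3/s

1.8703


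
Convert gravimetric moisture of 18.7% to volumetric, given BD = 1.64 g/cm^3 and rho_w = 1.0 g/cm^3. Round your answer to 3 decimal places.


Step 1: theta = (w / 100) * BD / rho_w
Step 2: theta = (18.7 / 100) * 1.64 / 1.0
Step 3: theta = 0.187 * 1.64
Step 4: theta = 0.307

0.307


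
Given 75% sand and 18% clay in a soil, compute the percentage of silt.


Step 1: sand + silt + clay = 100%
Step 2: silt = 100 - sand - clay
Step 3: silt = 100 - 75 - 18
Step 4: silt = 7%

7


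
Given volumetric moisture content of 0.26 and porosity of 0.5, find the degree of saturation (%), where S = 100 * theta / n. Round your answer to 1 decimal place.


Step 1: S = 100 * theta_v / n
Step 2: S = 100 * 0.26 / 0.5
Step 3: S = 52.0%

52.0


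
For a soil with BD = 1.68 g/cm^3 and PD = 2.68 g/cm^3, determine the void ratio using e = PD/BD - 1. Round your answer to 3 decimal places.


Step 1: e = PD / BD - 1
Step 2: e = 2.68 / 1.68 - 1
Step 3: e = 1.59524 - 1
Step 4: e = 0.595

0.595


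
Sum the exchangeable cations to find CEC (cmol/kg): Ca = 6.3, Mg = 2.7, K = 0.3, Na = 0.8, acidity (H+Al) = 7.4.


Step 1: CEC = Ca + Mg + K + Na + (H+Al)
Step 2: CEC = 6.3 + 2.7 + 0.3 + 0.8 + 7.4
Step 3: CEC = 17.5 cmol/kg

17.5


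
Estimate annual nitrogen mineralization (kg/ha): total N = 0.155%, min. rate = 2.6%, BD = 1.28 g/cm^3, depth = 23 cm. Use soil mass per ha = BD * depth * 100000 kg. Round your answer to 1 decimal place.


Step 1: Soil mass per ha = BD * depth * 100000 = 1.28 * 23 * 100000 = 2944000 kg
Step 2: Total N pool = soil mass * N%/100 = 2944000 * 0.155/100 = 4563.2 kg/ha
Step 3: N mineralized = N pool * rate%/100 = 4563.2 * 2.6/100 = 118.6 kg/ha/yr

118.6


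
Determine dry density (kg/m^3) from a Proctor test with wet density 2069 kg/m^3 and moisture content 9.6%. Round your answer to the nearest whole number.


Step 1: Dry density = wet density / (1 + w/100)
Step 2: Dry density = 2069 / (1 + 9.6/100)
Step 3: Dry density = 2069 / 1.096
Step 4: Dry density = 1888 kg/m^3

1888


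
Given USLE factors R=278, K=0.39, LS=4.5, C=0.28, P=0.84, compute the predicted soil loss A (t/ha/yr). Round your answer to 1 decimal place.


Step 1: A = R * K * LS * C * P
Step 2: R * K = 278 * 0.39 = 108.42
Step 3: (R*K) * LS = 108.42 * 4.5 = 487.89
Step 4: * C * P = 487.89 * 0.28 * 0.84 = 114.8
Step 5: A = 114.8 t/(ha*yr)

114.8


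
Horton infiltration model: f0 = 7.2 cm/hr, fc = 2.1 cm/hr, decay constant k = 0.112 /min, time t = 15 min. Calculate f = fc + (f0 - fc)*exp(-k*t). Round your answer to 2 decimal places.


Step 1: f = fc + (f0 - fc) * exp(-k * t)
Step 2: exp(-0.112 * 15) = 0.186374
Step 3: f = 2.1 + (7.2 - 2.1) * 0.186374
Step 4: f = 2.1 + 5.1 * 0.186374
Step 5: f = 3.05 cm/hr

3.05


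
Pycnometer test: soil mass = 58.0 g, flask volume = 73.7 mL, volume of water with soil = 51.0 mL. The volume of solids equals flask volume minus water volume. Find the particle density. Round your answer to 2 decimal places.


Step 1: Volume of solids = flask volume - water volume with soil
Step 2: V_solids = 73.7 - 51.0 = 22.7 mL
Step 3: Particle density = mass / V_solids = 58.0 / 22.7 = 2.56 g/cm^3

2.56


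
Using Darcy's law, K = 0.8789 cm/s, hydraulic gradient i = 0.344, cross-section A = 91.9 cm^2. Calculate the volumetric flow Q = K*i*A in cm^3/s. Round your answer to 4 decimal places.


Step 1: Apply Darcy's law: Q = K * i * A
Step 2: Q = 0.8789 * 0.344 * 91.9
Step 3: Q = 27.7852 cm^3/s

27.7852


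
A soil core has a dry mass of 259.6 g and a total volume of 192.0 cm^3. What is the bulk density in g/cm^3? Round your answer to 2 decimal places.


Step 1: Identify the formula: BD = dry mass / volume
Step 2: Substitute values: BD = 259.6 / 192.0
Step 3: BD = 1.35 g/cm^3

1.35


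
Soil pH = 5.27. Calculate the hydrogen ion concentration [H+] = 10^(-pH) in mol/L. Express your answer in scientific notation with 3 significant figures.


Step 1: [H+] = 10^(-pH)
Step 2: [H+] = 10^(-5.27)
Step 3: [H+] = 5.37e-06 mol/L

5.37e-06


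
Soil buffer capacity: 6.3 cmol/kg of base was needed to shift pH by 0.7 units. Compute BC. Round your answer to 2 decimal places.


Step 1: BC = change in base / change in pH
Step 2: BC = 6.3 / 0.7
Step 3: BC = 9.0 cmol/(kg*pH unit)

9.0


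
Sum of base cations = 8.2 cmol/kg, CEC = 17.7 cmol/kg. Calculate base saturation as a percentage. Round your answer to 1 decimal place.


Step 1: BS = 100 * (sum of bases) / CEC
Step 2: BS = 100 * 8.2 / 17.7
Step 3: BS = 46.3%

46.3


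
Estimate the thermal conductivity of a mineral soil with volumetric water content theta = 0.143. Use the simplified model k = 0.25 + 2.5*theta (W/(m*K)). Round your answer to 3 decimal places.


Step 1: k = 0.25 + 2.5 * theta
Step 2: k = 0.25 + 2.5 * 0.143
Step 3: k = 0.25 + 0.358
Step 4: k = 0.608 W/(m*K)

0.608


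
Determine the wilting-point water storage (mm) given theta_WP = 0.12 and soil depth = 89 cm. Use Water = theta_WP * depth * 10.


Step 1: Water (mm) = theta_WP * depth * 10
Step 2: Water = 0.12 * 89 * 10
Step 3: Water = 106.8 mm

106.8


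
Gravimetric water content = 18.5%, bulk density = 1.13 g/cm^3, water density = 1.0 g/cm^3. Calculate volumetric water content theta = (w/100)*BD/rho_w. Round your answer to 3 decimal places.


Step 1: theta = (w / 100) * BD / rho_w
Step 2: theta = (18.5 / 100) * 1.13 / 1.0
Step 3: theta = 0.185 * 1.13
Step 4: theta = 0.209

0.209


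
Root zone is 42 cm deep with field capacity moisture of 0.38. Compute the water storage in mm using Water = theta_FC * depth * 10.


Step 1: Water (mm) = theta_FC * depth (cm) * 10
Step 2: Water = 0.38 * 42 * 10
Step 3: Water = 159.6 mm

159.6


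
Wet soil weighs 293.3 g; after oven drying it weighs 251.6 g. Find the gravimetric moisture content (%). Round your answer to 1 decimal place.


Step 1: Water mass = wet - dry = 293.3 - 251.6 = 41.7 g
Step 2: w = 100 * water mass / dry mass
Step 3: w = 100 * 41.7 / 251.6 = 16.6%

16.6


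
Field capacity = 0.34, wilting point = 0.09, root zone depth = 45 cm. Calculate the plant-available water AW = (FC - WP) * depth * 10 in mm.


Step 1: Available water = (FC - WP) * depth * 10
Step 2: AW = (0.34 - 0.09) * 45 * 10
Step 3: AW = 0.25 * 45 * 10
Step 4: AW = 112.5 mm

112.5


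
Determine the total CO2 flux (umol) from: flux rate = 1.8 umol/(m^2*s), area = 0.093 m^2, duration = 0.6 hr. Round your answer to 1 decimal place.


Step 1: Convert time to seconds: 0.6 hr * 3600 = 2160.0 s
Step 2: Total = flux * area * time_s
Step 3: Total = 1.8 * 0.093 * 2160.0
Step 4: Total = 361.6 umol

361.6


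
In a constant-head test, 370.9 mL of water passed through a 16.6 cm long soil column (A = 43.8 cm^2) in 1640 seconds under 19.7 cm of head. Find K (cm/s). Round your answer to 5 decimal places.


Step 1: K = Q * L / (A * t * h)
Step 2: Numerator = 370.9 * 16.6 = 6156.94
Step 3: Denominator = 43.8 * 1640 * 19.7 = 1415090.4
Step 4: K = 6156.94 / 1415090.4 = 0.00435 cm/s

0.00435


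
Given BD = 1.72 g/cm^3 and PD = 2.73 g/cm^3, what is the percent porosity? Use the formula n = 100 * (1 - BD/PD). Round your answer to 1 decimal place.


Step 1: Formula: n = 100 * (1 - BD / PD)
Step 2: n = 100 * (1 - 1.72 / 2.73)
Step 3: n = 100 * (1 - 0.63004)
Step 4: n = 37.0%

37.0


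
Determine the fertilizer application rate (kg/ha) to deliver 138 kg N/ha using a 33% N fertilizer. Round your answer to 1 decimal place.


Step 1: Fertilizer rate = target N / (N content / 100)
Step 2: Rate = 138 / (33 / 100)
Step 3: Rate = 138 / 0.33
Step 4: Rate = 418.2 kg/ha

418.2


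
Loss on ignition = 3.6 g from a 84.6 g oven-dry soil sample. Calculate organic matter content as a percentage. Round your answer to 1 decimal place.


Step 1: OM% = 100 * LOI / sample mass
Step 2: OM = 100 * 3.6 / 84.6
Step 3: OM = 4.3%

4.3


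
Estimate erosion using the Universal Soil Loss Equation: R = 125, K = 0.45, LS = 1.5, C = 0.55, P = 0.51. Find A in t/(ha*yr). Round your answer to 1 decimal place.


Step 1: A = R * K * LS * C * P
Step 2: R * K = 125 * 0.45 = 56.25
Step 3: (R*K) * LS = 56.25 * 1.5 = 84.375
Step 4: * C * P = 84.375 * 0.55 * 0.51 = 23.7
Step 5: A = 23.7 t/(ha*yr)

23.7


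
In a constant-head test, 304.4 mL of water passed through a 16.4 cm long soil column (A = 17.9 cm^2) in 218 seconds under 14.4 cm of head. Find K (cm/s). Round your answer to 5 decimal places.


Step 1: K = Q * L / (A * t * h)
Step 2: Numerator = 304.4 * 16.4 = 4992.16
Step 3: Denominator = 17.9 * 218 * 14.4 = 56191.68
Step 4: K = 4992.16 / 56191.68 = 0.08884 cm/s

0.08884


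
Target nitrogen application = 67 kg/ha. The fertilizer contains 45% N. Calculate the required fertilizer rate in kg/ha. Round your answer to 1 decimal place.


Step 1: Fertilizer rate = target N / (N content / 100)
Step 2: Rate = 67 / (45 / 100)
Step 3: Rate = 67 / 0.45
Step 4: Rate = 148.9 kg/ha

148.9


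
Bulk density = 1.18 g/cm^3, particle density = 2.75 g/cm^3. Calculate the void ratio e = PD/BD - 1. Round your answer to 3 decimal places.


Step 1: e = PD / BD - 1
Step 2: e = 2.75 / 1.18 - 1
Step 3: e = 2.33051 - 1
Step 4: e = 1.331

1.331


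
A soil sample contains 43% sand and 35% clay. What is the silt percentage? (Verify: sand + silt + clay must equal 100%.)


Step 1: sand + silt + clay = 100%
Step 2: silt = 100 - sand - clay
Step 3: silt = 100 - 43 - 35
Step 4: silt = 22%

22


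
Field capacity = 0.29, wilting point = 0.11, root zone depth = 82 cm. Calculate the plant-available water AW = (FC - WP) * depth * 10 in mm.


Step 1: Available water = (FC - WP) * depth * 10
Step 2: AW = (0.29 - 0.11) * 82 * 10
Step 3: AW = 0.18 * 82 * 10
Step 4: AW = 147.6 mm

147.6


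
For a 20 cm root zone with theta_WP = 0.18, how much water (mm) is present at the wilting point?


Step 1: Water (mm) = theta_WP * depth * 10
Step 2: Water = 0.18 * 20 * 10
Step 3: Water = 36.0 mm

36.0


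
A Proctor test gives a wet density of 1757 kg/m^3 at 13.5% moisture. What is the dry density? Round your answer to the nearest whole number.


Step 1: Dry density = wet density / (1 + w/100)
Step 2: Dry density = 1757 / (1 + 13.5/100)
Step 3: Dry density = 1757 / 1.135
Step 4: Dry density = 1548 kg/m^3

1548


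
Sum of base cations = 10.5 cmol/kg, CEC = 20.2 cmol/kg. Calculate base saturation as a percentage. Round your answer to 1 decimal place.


Step 1: BS = 100 * (sum of bases) / CEC
Step 2: BS = 100 * 10.5 / 20.2
Step 3: BS = 52.0%

52.0


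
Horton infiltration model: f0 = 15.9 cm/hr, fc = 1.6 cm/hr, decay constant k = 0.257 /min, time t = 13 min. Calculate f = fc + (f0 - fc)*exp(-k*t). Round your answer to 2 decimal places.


Step 1: f = fc + (f0 - fc) * exp(-k * t)
Step 2: exp(-0.257 * 13) = 0.035402
Step 3: f = 1.6 + (15.9 - 1.6) * 0.035402
Step 4: f = 1.6 + 14.3 * 0.035402
Step 5: f = 2.11 cm/hr

2.11


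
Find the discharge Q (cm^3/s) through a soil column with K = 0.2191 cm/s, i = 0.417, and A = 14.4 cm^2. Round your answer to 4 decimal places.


Step 1: Apply Darcy's law: Q = K * i * A
Step 2: Q = 0.2191 * 0.417 * 14.4
Step 3: Q = 1.3157 cm^3/s

1.3157


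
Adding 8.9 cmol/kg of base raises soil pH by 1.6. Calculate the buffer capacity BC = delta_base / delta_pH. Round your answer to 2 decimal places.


Step 1: BC = change in base / change in pH
Step 2: BC = 8.9 / 1.6
Step 3: BC = 5.56 cmol/(kg*pH unit)

5.56


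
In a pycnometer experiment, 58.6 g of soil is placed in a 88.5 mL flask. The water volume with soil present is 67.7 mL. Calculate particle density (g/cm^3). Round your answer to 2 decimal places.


Step 1: Volume of solids = flask volume - water volume with soil
Step 2: V_solids = 88.5 - 67.7 = 20.8 mL
Step 3: Particle density = mass / V_solids = 58.6 / 20.8 = 2.82 g/cm^3

2.82


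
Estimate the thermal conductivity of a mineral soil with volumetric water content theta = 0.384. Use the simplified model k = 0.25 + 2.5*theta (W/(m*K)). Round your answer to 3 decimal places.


Step 1: k = 0.25 + 2.5 * theta
Step 2: k = 0.25 + 2.5 * 0.384
Step 3: k = 0.25 + 0.96
Step 4: k = 1.21 W/(m*K)

1.21


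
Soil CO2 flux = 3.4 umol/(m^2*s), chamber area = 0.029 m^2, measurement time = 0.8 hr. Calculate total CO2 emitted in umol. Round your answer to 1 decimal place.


Step 1: Convert time to seconds: 0.8 hr * 3600 = 2880.0 s
Step 2: Total = flux * area * time_s
Step 3: Total = 3.4 * 0.029 * 2880.0
Step 4: Total = 284.0 umol

284.0


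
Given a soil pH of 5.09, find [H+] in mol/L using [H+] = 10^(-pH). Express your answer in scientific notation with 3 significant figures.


Step 1: [H+] = 10^(-pH)
Step 2: [H+] = 10^(-5.09)
Step 3: [H+] = 8.13e-06 mol/L

8.13e-06


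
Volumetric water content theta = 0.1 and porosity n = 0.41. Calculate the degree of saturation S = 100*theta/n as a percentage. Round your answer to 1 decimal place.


Step 1: S = 100 * theta_v / n
Step 2: S = 100 * 0.1 / 0.41
Step 3: S = 24.4%

24.4


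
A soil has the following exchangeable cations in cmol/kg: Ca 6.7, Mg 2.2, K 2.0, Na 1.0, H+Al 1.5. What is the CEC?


Step 1: CEC = Ca + Mg + K + Na + (H+Al)
Step 2: CEC = 6.7 + 2.2 + 2.0 + 1.0 + 1.5
Step 3: CEC = 13.4 cmol/kg

13.4


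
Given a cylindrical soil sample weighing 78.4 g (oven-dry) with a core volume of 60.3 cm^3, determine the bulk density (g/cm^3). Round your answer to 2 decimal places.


Step 1: Identify the formula: BD = dry mass / volume
Step 2: Substitute values: BD = 78.4 / 60.3
Step 3: BD = 1.3 g/cm^3

1.3


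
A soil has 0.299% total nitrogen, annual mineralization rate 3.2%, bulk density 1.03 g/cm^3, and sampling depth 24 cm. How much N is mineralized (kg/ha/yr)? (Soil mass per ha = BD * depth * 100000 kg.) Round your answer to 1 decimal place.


Step 1: Soil mass per ha = BD * depth * 100000 = 1.03 * 24 * 100000 = 2472000 kg
Step 2: Total N pool = soil mass * N%/100 = 2472000 * 0.299/100 = 7391.28 kg/ha
Step 3: N mineralized = N pool * rate%/100 = 7391.28 * 3.2/100 = 236.5 kg/ha/yr

236.5


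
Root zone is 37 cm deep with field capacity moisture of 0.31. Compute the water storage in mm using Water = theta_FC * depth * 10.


Step 1: Water (mm) = theta_FC * depth (cm) * 10
Step 2: Water = 0.31 * 37 * 10
Step 3: Water = 114.7 mm

114.7


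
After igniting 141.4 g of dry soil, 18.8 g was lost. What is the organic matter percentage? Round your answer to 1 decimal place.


Step 1: OM% = 100 * LOI / sample mass
Step 2: OM = 100 * 18.8 / 141.4
Step 3: OM = 13.3%

13.3


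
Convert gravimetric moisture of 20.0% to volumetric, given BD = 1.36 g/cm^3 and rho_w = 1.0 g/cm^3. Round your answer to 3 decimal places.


Step 1: theta = (w / 100) * BD / rho_w
Step 2: theta = (20.0 / 100) * 1.36 / 1.0
Step 3: theta = 0.2 * 1.36
Step 4: theta = 0.272

0.272


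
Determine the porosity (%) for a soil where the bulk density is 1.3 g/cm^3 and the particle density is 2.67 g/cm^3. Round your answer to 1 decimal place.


Step 1: Formula: n = 100 * (1 - BD / PD)
Step 2: n = 100 * (1 - 1.3 / 2.67)
Step 3: n = 100 * (1 - 0.48689)
Step 4: n = 51.3%

51.3


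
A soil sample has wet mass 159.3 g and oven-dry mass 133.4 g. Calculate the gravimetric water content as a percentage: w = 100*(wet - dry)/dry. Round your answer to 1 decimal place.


Step 1: Water mass = wet - dry = 159.3 - 133.4 = 25.9 g
Step 2: w = 100 * water mass / dry mass
Step 3: w = 100 * 25.9 / 133.4 = 19.4%

19.4


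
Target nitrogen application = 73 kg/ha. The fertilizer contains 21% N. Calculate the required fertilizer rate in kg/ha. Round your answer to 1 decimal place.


Step 1: Fertilizer rate = target N / (N content / 100)
Step 2: Rate = 73 / (21 / 100)
Step 3: Rate = 73 / 0.21
Step 4: Rate = 347.6 kg/ha

347.6


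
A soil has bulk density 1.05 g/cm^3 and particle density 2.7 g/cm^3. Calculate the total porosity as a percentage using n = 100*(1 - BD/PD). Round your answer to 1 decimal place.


Step 1: Formula: n = 100 * (1 - BD / PD)
Step 2: n = 100 * (1 - 1.05 / 2.7)
Step 3: n = 100 * (1 - 0.38889)
Step 4: n = 61.1%

61.1


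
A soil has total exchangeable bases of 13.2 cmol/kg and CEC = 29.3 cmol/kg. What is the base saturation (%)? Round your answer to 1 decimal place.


Step 1: BS = 100 * (sum of bases) / CEC
Step 2: BS = 100 * 13.2 / 29.3
Step 3: BS = 45.1%

45.1


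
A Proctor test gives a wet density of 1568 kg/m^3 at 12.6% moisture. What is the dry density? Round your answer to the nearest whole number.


Step 1: Dry density = wet density / (1 + w/100)
Step 2: Dry density = 1568 / (1 + 12.6/100)
Step 3: Dry density = 1568 / 1.126
Step 4: Dry density = 1393 kg/m^3

1393


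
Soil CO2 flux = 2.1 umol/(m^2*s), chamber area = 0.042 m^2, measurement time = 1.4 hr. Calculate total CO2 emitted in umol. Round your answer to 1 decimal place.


Step 1: Convert time to seconds: 1.4 hr * 3600 = 5040.0 s
Step 2: Total = flux * area * time_s
Step 3: Total = 2.1 * 0.042 * 5040.0
Step 4: Total = 444.5 umol

444.5


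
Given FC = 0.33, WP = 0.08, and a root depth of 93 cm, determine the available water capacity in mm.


Step 1: Available water = (FC - WP) * depth * 10
Step 2: AW = (0.33 - 0.08) * 93 * 10
Step 3: AW = 0.25 * 93 * 10
Step 4: AW = 232.5 mm

232.5


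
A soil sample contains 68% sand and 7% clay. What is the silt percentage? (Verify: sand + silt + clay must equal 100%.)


Step 1: sand + silt + clay = 100%
Step 2: silt = 100 - sand - clay
Step 3: silt = 100 - 68 - 7
Step 4: silt = 25%

25


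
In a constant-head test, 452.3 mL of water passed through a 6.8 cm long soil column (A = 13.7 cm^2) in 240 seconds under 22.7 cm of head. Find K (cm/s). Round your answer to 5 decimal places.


Step 1: K = Q * L / (A * t * h)
Step 2: Numerator = 452.3 * 6.8 = 3075.64
Step 3: Denominator = 13.7 * 240 * 22.7 = 74637.6
Step 4: K = 3075.64 / 74637.6 = 0.04121 cm/s

0.04121


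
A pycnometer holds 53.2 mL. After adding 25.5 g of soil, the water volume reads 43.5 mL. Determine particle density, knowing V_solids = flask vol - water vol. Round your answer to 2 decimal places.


Step 1: Volume of solids = flask volume - water volume with soil
Step 2: V_solids = 53.2 - 43.5 = 9.7 mL
Step 3: Particle density = mass / V_solids = 25.5 / 9.7 = 2.63 g/cm^3

2.63


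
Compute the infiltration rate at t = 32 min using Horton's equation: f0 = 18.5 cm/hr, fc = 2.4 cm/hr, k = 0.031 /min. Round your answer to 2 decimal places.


Step 1: f = fc + (f0 - fc) * exp(-k * t)
Step 2: exp(-0.031 * 32) = 0.370834
Step 3: f = 2.4 + (18.5 - 2.4) * 0.370834
Step 4: f = 2.4 + 16.1 * 0.370834
Step 5: f = 8.37 cm/hr

8.37


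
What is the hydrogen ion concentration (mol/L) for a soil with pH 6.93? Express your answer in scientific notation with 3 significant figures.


Step 1: [H+] = 10^(-pH)
Step 2: [H+] = 10^(-6.93)
Step 3: [H+] = 1.17e-07 mol/L

1.17e-07


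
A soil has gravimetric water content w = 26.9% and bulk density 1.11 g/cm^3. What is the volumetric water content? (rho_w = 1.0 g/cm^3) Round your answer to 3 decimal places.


Step 1: theta = (w / 100) * BD / rho_w
Step 2: theta = (26.9 / 100) * 1.11 / 1.0
Step 3: theta = 0.269 * 1.11
Step 4: theta = 0.299

0.299


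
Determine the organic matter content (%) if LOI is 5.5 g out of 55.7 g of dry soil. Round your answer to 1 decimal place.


Step 1: OM% = 100 * LOI / sample mass
Step 2: OM = 100 * 5.5 / 55.7
Step 3: OM = 9.9%

9.9


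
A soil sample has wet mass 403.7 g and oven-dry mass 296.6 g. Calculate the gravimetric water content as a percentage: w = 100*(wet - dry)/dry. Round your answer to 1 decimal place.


Step 1: Water mass = wet - dry = 403.7 - 296.6 = 107.1 g
Step 2: w = 100 * water mass / dry mass
Step 3: w = 100 * 107.1 / 296.6 = 36.1%

36.1


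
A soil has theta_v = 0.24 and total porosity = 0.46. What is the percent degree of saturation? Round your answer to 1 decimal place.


Step 1: S = 100 * theta_v / n
Step 2: S = 100 * 0.24 / 0.46
Step 3: S = 52.2%

52.2


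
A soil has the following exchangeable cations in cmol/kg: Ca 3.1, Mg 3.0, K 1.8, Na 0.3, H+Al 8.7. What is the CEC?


Step 1: CEC = Ca + Mg + K + Na + (H+Al)
Step 2: CEC = 3.1 + 3.0 + 1.8 + 0.3 + 8.7
Step 3: CEC = 16.9 cmol/kg

16.9


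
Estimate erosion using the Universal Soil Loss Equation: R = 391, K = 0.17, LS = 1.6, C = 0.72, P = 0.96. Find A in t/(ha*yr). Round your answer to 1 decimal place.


Step 1: A = R * K * LS * C * P
Step 2: R * K = 391 * 0.17 = 66.47
Step 3: (R*K) * LS = 66.47 * 1.6 = 106.352
Step 4: * C * P = 106.352 * 0.72 * 0.96 = 73.5
Step 5: A = 73.5 t/(ha*yr)

73.5


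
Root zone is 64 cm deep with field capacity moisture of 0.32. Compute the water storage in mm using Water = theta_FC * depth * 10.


Step 1: Water (mm) = theta_FC * depth (cm) * 10
Step 2: Water = 0.32 * 64 * 10
Step 3: Water = 204.8 mm

204.8


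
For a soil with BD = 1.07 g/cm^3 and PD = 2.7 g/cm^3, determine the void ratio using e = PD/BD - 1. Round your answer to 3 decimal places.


Step 1: e = PD / BD - 1
Step 2: e = 2.7 / 1.07 - 1
Step 3: e = 2.52336 - 1
Step 4: e = 1.523

1.523


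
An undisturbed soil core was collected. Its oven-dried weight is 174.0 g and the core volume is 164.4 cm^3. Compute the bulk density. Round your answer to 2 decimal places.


Step 1: Identify the formula: BD = dry mass / volume
Step 2: Substitute values: BD = 174.0 / 164.4
Step 3: BD = 1.06 g/cm^3

1.06


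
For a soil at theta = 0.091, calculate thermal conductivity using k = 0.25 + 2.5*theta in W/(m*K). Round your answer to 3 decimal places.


Step 1: k = 0.25 + 2.5 * theta
Step 2: k = 0.25 + 2.5 * 0.091
Step 3: k = 0.25 + 0.228
Step 4: k = 0.478 W/(m*K)

0.478


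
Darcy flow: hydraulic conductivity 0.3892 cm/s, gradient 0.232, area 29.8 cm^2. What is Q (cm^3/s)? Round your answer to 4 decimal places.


Step 1: Apply Darcy's law: Q = K * i * A
Step 2: Q = 0.3892 * 0.232 * 29.8
Step 3: Q = 2.6908 cm^3/s

2.6908


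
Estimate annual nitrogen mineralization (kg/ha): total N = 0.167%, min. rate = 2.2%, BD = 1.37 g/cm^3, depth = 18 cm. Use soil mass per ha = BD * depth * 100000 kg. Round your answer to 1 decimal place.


Step 1: Soil mass per ha = BD * depth * 100000 = 1.37 * 18 * 100000 = 2466000 kg
Step 2: Total N pool = soil mass * N%/100 = 2466000 * 0.167/100 = 4118.22 kg/ha
Step 3: N mineralized = N pool * rate%/100 = 4118.22 * 2.2/100 = 90.6 kg/ha/yr

90.6


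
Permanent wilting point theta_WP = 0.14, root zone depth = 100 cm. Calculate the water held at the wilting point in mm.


Step 1: Water (mm) = theta_WP * depth * 10
Step 2: Water = 0.14 * 100 * 10
Step 3: Water = 140.0 mm

140.0


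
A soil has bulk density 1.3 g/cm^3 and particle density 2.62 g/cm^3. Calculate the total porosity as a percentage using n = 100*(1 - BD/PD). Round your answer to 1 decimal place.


Step 1: Formula: n = 100 * (1 - BD / PD)
Step 2: n = 100 * (1 - 1.3 / 2.62)
Step 3: n = 100 * (1 - 0.49618)
Step 4: n = 50.4%

50.4


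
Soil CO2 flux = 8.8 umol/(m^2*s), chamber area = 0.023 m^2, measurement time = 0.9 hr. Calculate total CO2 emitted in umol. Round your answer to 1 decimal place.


Step 1: Convert time to seconds: 0.9 hr * 3600 = 3240.0 s
Step 2: Total = flux * area * time_s
Step 3: Total = 8.8 * 0.023 * 3240.0
Step 4: Total = 655.8 umol

655.8


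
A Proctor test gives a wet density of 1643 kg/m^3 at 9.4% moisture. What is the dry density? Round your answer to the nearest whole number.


Step 1: Dry density = wet density / (1 + w/100)
Step 2: Dry density = 1643 / (1 + 9.4/100)
Step 3: Dry density = 1643 / 1.094
Step 4: Dry density = 1502 kg/m^3

1502


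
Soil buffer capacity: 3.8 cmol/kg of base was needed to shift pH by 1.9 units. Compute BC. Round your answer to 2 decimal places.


Step 1: BC = change in base / change in pH
Step 2: BC = 3.8 / 1.9
Step 3: BC = 2.0 cmol/(kg*pH unit)

2.0


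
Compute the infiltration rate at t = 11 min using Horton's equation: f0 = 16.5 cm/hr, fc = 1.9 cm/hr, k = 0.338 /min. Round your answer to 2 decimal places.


Step 1: f = fc + (f0 - fc) * exp(-k * t)
Step 2: exp(-0.338 * 11) = 0.024282
Step 3: f = 1.9 + (16.5 - 1.9) * 0.024282
Step 4: f = 1.9 + 14.6 * 0.024282
Step 5: f = 2.25 cm/hr

2.25


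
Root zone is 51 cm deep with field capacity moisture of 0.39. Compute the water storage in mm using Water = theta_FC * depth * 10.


Step 1: Water (mm) = theta_FC * depth (cm) * 10
Step 2: Water = 0.39 * 51 * 10
Step 3: Water = 198.9 mm

198.9


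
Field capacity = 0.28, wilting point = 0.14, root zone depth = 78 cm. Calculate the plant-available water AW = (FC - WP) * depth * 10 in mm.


Step 1: Available water = (FC - WP) * depth * 10
Step 2: AW = (0.28 - 0.14) * 78 * 10
Step 3: AW = 0.14 * 78 * 10
Step 4: AW = 109.2 mm

109.2


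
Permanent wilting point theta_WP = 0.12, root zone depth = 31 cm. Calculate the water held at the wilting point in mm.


Step 1: Water (mm) = theta_WP * depth * 10
Step 2: Water = 0.12 * 31 * 10
Step 3: Water = 37.2 mm

37.2
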